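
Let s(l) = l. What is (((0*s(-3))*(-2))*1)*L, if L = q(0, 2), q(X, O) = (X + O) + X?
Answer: 0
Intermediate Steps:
q(X, O) = O + 2*X (q(X, O) = (O + X) + X = O + 2*X)
L = 2 (L = 2 + 2*0 = 2 + 0 = 2)
(((0*s(-3))*(-2))*1)*L = (((0*(-3))*(-2))*1)*2 = ((0*(-2))*1)*2 = (0*1)*2 = 0*2 = 0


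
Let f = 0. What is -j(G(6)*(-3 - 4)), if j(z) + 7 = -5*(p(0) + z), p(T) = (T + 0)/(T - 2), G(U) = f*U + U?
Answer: -203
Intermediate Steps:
G(U) = U (G(U) = 0*U + U = 0 + U = U)
p(T) = T/(-2 + T)
j(z) = -7 - 5*z (j(z) = -7 - 5*(0/(-2 + 0) + z) = -7 - 5*(0/(-2) + z) = -7 - 5*(0*(-½) + z) = -7 - 5*(0 + z) = -7 - 5*z)
-j(G(6)*(-3 - 4)) = -(-7 - 30*(-3 - 4)) = -(-7 - 30*(-7)) = -(-7 - 5*(-42)) = -(-7 + 210) = -1*203 = -203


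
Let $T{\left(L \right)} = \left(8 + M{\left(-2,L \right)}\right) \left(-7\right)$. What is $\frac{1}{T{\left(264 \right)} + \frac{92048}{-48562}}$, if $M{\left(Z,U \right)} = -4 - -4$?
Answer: $- \frac{24281}{1405760} \approx -0.017273$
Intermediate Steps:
$M{\left(Z,U \right)} = 0$ ($M{\left(Z,U \right)} = -4 + 4 = 0$)
$T{\left(L \right)} = -56$ ($T{\left(L \right)} = \left(8 + 0\right) \left(-7\right) = 8 \left(-7\right) = -56$)
$\frac{1}{T{\left(264 \right)} + \frac{92048}{-48562}} = \frac{1}{-56 + \frac{92048}{-48562}} = \frac{1}{-56 + 92048 \left(- \frac{1}{48562}\right)} = \frac{1}{-56 - \frac{46024}{24281}} = \frac{1}{- \frac{1405760}{24281}} = - \frac{24281}{1405760}$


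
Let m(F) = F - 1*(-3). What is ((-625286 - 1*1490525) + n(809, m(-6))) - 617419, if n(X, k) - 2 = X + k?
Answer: -2732422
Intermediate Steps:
m(F) = 3 + F (m(F) = F + 3 = 3 + F)
n(X, k) = 2 + X + k (n(X, k) = 2 + (X + k) = 2 + X + k)
((-625286 - 1*1490525) + n(809, m(-6))) - 617419 = ((-625286 - 1*1490525) + (2 + 809 + (3 - 6))) - 617419 = ((-625286 - 1490525) + (2 + 809 - 3)) - 617419 = (-2115811 + 808) - 617419 = -2115003 - 617419 = -2732422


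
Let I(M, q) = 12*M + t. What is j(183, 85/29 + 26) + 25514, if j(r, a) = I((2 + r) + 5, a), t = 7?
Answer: 27801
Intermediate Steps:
I(M, q) = 7 + 12*M (I(M, q) = 12*M + 7 = 7 + 12*M)
j(r, a) = 91 + 12*r (j(r, a) = 7 + 12*((2 + r) + 5) = 7 + 12*(7 + r) = 7 + (84 + 12*r) = 91 + 12*r)
j(183, 85/29 + 26) + 25514 = (91 + 12*183) + 25514 = (91 + 2196) + 25514 = 2287 + 25514 = 27801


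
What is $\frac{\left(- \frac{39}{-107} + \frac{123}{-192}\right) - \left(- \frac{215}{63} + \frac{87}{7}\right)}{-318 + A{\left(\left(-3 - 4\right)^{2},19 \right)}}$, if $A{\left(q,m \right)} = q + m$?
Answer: $\frac{4008797}{107856000} \approx 0.037168$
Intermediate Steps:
$A{\left(q,m \right)} = m + q$
$\frac{\left(- \frac{39}{-107} + \frac{123}{-192}\right) - \left(- \frac{215}{63} + \frac{87}{7}\right)}{-318 + A{\left(\left(-3 - 4\right)^{2},19 \right)}} = \frac{\left(- \frac{39}{-107} + \frac{123}{-192}\right) - \left(- \frac{215}{63} + \frac{87}{7}\right)}{-318 + \left(19 + \left(-3 - 4\right)^{2}\right)} = \frac{\left(\left(-39\right) \left(- \frac{1}{107}\right) + 123 \left(- \frac{1}{192}\right)\right) - \frac{568}{63}}{-318 + \left(19 + \left(-7\right)^{2}\right)} = \frac{\left(\frac{39}{107} - \frac{41}{64}\right) + \left(\frac{215}{63} - \frac{87}{7}\right)}{-318 + \left(19 + 49\right)} = \frac{- \frac{1891}{6848} - \frac{568}{63}}{-318 + 68} = - \frac{4008797}{431424 \left(-250\right)} = \left(- \frac{4008797}{431424}\right) \left(- \frac{1}{250}\right) = \frac{4008797}{107856000}$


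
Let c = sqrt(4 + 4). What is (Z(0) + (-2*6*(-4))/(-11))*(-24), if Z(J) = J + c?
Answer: 1152/11 - 48*sqrt(2) ≈ 36.845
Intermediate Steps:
c = 2*sqrt(2) (c = sqrt(8) = 2*sqrt(2) ≈ 2.8284)
Z(J) = J + 2*sqrt(2)
(Z(0) + (-2*6*(-4))/(-11))*(-24) = ((0 + 2*sqrt(2)) + (-2*6*(-4))/(-11))*(-24) = (2*sqrt(2) - 12*(-4)*(-1/11))*(-24) = (2*sqrt(2) + 48*(-1/11))*(-24) = (2*sqrt(2) - 48/11)*(-24) = (-48/11 + 2*sqrt(2))*(-24) = 1152/11 - 48*sqrt(2)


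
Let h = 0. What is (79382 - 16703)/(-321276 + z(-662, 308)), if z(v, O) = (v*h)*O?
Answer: -20893/107092 ≈ -0.19509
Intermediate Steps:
z(v, O) = 0 (z(v, O) = (v*0)*O = 0*O = 0)
(79382 - 16703)/(-321276 + z(-662, 308)) = (79382 - 16703)/(-321276 + 0) = 62679/(-321276) = 62679*(-1/321276) = -20893/107092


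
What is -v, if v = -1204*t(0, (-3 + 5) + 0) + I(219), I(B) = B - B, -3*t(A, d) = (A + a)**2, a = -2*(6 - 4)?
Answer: -19264/3 ≈ -6421.3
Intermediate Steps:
a = -4 (a = -2*2 = -4)
t(A, d) = -(-4 + A)**2/3 (t(A, d) = -(A - 4)**2/3 = -(-4 + A)**2/3)
I(B) = 0
v = 19264/3 (v = -(-1204)*(-4 + 0)**2/3 + 0 = -(-1204)*(-4)**2/3 + 0 = -(-1204)*16/3 + 0 = -1204*(-16/3) + 0 = 19264/3 + 0 = 19264/3 ≈ 6421.3)
-v = -1*19264/3 = -19264/3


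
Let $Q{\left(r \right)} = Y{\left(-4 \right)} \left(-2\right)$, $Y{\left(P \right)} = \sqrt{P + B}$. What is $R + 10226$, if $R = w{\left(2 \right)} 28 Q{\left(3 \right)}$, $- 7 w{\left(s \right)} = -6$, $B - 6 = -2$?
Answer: $10226$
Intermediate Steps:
$B = 4$ ($B = 6 - 2 = 4$)
$Y{\left(P \right)} = \sqrt{4 + P}$ ($Y{\left(P \right)} = \sqrt{P + 4} = \sqrt{4 + P}$)
$Q{\left(r \right)} = 0$ ($Q{\left(r \right)} = \sqrt{4 - 4} \left(-2\right) = \sqrt{0} \left(-2\right) = 0 \left(-2\right) = 0$)
$w{\left(s \right)} = \frac{6}{7}$ ($w{\left(s \right)} = \left(- \frac{1}{7}\right) \left(-6\right) = \frac{6}{7}$)
$R = 0$ ($R = \frac{6}{7} \cdot 28 \cdot 0 = 24 \cdot 0 = 0$)
$R + 10226 = 0 + 10226 = 10226$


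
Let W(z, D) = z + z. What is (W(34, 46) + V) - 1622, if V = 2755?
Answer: 1201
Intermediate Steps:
W(z, D) = 2*z
(W(34, 46) + V) - 1622 = (2*34 + 2755) - 1622 = (68 + 2755) - 1622 = 2823 - 1622 = 1201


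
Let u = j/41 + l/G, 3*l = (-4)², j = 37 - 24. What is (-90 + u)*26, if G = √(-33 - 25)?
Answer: -95602/41 - 208*I*√58/87 ≈ -2331.8 - 18.208*I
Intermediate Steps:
j = 13
G = I*√58 (G = √(-58) = I*√58 ≈ 7.6158*I)
l = 16/3 (l = (⅓)*(-4)² = (⅓)*16 = 16/3 ≈ 5.3333)
u = 13/41 - 8*I*√58/87 (u = 13/41 + 16/(3*((I*√58))) = 13*(1/41) + 16*(-I*√58/58)/3 = 13/41 - 8*I*√58/87 ≈ 0.31707 - 0.7003*I)
(-90 + u)*26 = (-90 + (13/41 - 8*I*√58/87))*26 = (-3677/41 - 8*I*√58/87)*26 = -95602/41 - 208*I*√58/87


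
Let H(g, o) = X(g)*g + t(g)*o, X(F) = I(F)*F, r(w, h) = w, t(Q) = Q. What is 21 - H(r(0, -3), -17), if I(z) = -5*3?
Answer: 21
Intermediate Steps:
I(z) = -15
X(F) = -15*F
H(g, o) = -15*g² + g*o (H(g, o) = (-15*g)*g + g*o = -15*g² + g*o)
21 - H(r(0, -3), -17) = 21 - 0*(-17 - 15*0) = 21 - 0*(-17 + 0) = 21 - 0*(-17) = 21 - 1*0 = 21 + 0 = 21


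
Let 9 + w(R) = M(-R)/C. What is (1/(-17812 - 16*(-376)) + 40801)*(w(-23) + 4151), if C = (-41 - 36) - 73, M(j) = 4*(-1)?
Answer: 7475663230697/44235 ≈ 1.6900e+8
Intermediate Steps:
M(j) = -4
C = -150 (C = -77 - 73 = -150)
w(R) = -673/75 (w(R) = -9 - 4/(-150) = -9 - 4*(-1/150) = -9 + 2/75 = -673/75)
(1/(-17812 - 16*(-376)) + 40801)*(w(-23) + 4151) = (1/(-17812 - 16*(-376)) + 40801)*(-673/75 + 4151) = (1/(-17812 - 1*(-6016)) + 40801)*(310652/75) = (1/(-17812 + 6016) + 40801)*(310652/75) = (1/(-11796) + 40801)*(310652/75) = (-1/11796 + 40801)*(310652/75) = (481288595/11796)*(310652/75) = 7475663230697/44235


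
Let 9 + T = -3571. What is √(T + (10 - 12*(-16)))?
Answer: I*√3378 ≈ 58.121*I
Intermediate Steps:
T = -3580 (T = -9 - 3571 = -3580)
√(T + (10 - 12*(-16))) = √(-3580 + (10 - 12*(-16))) = √(-3580 + (10 + 192)) = √(-3580 + 202) = √(-3378) = I*√3378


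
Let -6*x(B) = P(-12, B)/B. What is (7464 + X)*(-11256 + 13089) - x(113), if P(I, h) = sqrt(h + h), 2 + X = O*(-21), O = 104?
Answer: 9674574 + sqrt(226)/678 ≈ 9.6746e+6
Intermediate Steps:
X = -2186 (X = -2 + 104*(-21) = -2 - 2184 = -2186)
P(I, h) = sqrt(2)*sqrt(h) (P(I, h) = sqrt(2*h) = sqrt(2)*sqrt(h))
x(B) = -sqrt(2)/(6*sqrt(B)) (x(B) = -sqrt(2)*sqrt(B)/(6*B) = -sqrt(2)/(6*sqrt(B)))
(7464 + X)*(-11256 + 13089) - x(113) = (7464 - 2186)*(-11256 + 13089) - (-1)*sqrt(2)/(6*sqrt(113)) = 5278*1833 - (-1)*sqrt(2)*sqrt(113)/113/6 = 9674574 - (-1)*sqrt(226)/678 = 9674574 + sqrt(226)/678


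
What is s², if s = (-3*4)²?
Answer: 20736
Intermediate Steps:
s = 144 (s = (-12)² = 144)
s² = 144² = 20736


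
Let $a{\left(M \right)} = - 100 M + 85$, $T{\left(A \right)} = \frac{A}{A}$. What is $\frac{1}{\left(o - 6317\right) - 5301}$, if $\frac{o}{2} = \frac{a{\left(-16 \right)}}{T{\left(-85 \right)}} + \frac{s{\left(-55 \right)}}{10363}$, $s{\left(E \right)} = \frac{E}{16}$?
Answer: $- \frac{82904}{683792247} \approx -0.00012124$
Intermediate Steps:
$T{\left(A \right)} = 1$
$s{\left(E \right)} = \frac{E}{16}$ ($s{\left(E \right)} = E \frac{1}{16} = \frac{E}{16}$)
$a{\left(M \right)} = 85 - 100 M$
$o = \frac{279386425}{82904}$ ($o = 2 \left(\frac{85 - -1600}{1} + \frac{\frac{1}{16} \left(-55\right)}{10363}\right) = 2 \left(\left(85 + 1600\right) 1 - \frac{55}{165808}\right) = 2 \left(1685 \cdot 1 - \frac{55}{165808}\right) = 2 \left(1685 - \frac{55}{165808}\right) = 2 \cdot \frac{279386425}{165808} = \frac{279386425}{82904} \approx 3370.0$)
$\frac{1}{\left(o - 6317\right) - 5301} = \frac{1}{\left(\frac{279386425}{82904} - 6317\right) - 5301} = \frac{1}{- \frac{244318143}{82904} - 5301} = \frac{1}{- \frac{683792247}{82904}} = - \frac{82904}{683792247}$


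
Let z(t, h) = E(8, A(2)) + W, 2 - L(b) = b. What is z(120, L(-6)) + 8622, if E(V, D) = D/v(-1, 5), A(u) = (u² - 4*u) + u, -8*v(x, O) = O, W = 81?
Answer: 43531/5 ≈ 8706.2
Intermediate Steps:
L(b) = 2 - b
v(x, O) = -O/8
A(u) = u² - 3*u
E(V, D) = -8*D/5 (E(V, D) = D/((-⅛*5)) = D/(-5/8) = D*(-8/5) = -8*D/5)
z(t, h) = 421/5 (z(t, h) = -16*(-3 + 2)/5 + 81 = -16*(-1)/5 + 81 = -8/5*(-2) + 81 = 16/5 + 81 = 421/5)
z(120, L(-6)) + 8622 = 421/5 + 8622 = 43531/5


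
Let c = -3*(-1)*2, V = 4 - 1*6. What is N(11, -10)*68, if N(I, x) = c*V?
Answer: -816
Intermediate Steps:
V = -2 (V = 4 - 6 = -2)
c = 6 (c = 3*2 = 6)
N(I, x) = -12 (N(I, x) = 6*(-2) = -12)
N(11, -10)*68 = -12*68 = -816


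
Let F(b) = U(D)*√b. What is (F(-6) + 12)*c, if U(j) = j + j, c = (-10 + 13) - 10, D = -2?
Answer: -84 + 28*I*√6 ≈ -84.0 + 68.586*I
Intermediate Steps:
c = -7 (c = 3 - 10 = -7)
U(j) = 2*j
F(b) = -4*√b (F(b) = (2*(-2))*√b = -4*√b)
(F(-6) + 12)*c = (-4*I*√6 + 12)*(-7) = (12 - 4*I*√6)*(-7) = -84 + 28*I*√6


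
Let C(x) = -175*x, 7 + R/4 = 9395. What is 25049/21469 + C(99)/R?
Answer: 568689623/806203888 ≈ 0.70539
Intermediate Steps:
R = 37552 (R = -28 + 4*9395 = -28 + 37580 = 37552)
25049/21469 + C(99)/R = 25049/21469 - 175*99/37552 = 25049*(1/21469) - 17325*1/37552 = 25049/21469 - 17325/37552 = 568689623/806203888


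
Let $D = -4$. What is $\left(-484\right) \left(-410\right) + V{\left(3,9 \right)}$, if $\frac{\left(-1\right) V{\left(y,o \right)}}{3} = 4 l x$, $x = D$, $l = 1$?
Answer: $198488$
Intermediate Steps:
$x = -4$
$V{\left(y,o \right)} = 48$ ($V{\left(y,o \right)} = - 3 \cdot 4 \cdot 1 \left(-4\right) = - 3 \cdot 4 \left(-4\right) = \left(-3\right) \left(-16\right) = 48$)
$\left(-484\right) \left(-410\right) + V{\left(3,9 \right)} = \left(-484\right) \left(-410\right) + 48 = 198440 + 48 = 198488$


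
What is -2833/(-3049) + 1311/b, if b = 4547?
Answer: 16878890/13863803 ≈ 1.2175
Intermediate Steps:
-2833/(-3049) + 1311/b = -2833/(-3049) + 1311/4547 = -2833*(-1/3049) + 1311*(1/4547) = 2833/3049 + 1311/4547 = 16878890/13863803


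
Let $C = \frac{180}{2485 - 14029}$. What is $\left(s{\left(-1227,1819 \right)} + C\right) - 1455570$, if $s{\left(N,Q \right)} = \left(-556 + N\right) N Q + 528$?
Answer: $\frac{3826880095179}{962} \approx 3.978 \cdot 10^{9}$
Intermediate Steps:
$s{\left(N,Q \right)} = 528 + N Q \left(-556 + N\right)$ ($s{\left(N,Q \right)} = N \left(-556 + N\right) Q + 528 = N Q \left(-556 + N\right) + 528 = 528 + N Q \left(-556 + N\right)$)
$C = - \frac{15}{962}$ ($C = \frac{180}{-11544} = 180 \left(- \frac{1}{11544}\right) = - \frac{15}{962} \approx -0.015593$)
$\left(s{\left(-1227,1819 \right)} + C\right) - 1455570 = \left(\left(528 + 1819 \left(-1227\right)^{2} - \left(-682212\right) 1819\right) - \frac{15}{962}\right) - 1455570 = \left(\left(528 + 1819 \cdot 1505529 + 1240943628\right) - \frac{15}{962}\right) - 1455570 = \left(\left(528 + 2738557251 + 1240943628\right) - \frac{15}{962}\right) - 1455570 = \left(3979501407 - \frac{15}{962}\right) - 1455570 = \frac{3828280353519}{962} - 1455570 = \frac{3826880095179}{962}$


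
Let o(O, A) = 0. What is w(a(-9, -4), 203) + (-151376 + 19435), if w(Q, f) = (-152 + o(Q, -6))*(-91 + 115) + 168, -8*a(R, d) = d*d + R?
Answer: -135421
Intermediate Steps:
a(R, d) = -R/8 - d²/8 (a(R, d) = -(d*d + R)/8 = -(d² + R)/8 = -(R + d²)/8 = -R/8 - d²/8)
w(Q, f) = -3480 (w(Q, f) = (-152 + 0)*(-91 + 115) + 168 = -152*24 + 168 = -3648 + 168 = -3480)
w(a(-9, -4), 203) + (-151376 + 19435) = -3480 + (-151376 + 19435) = -3480 - 131941 = -135421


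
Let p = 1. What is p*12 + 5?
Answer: 17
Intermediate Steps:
p*12 + 5 = 1*12 + 5 = 12 + 5 = 17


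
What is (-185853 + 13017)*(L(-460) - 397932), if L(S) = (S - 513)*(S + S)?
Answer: -85938898608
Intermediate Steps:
L(S) = 2*S*(-513 + S) (L(S) = (-513 + S)*(2*S) = 2*S*(-513 + S))
(-185853 + 13017)*(L(-460) - 397932) = (-185853 + 13017)*(2*(-460)*(-513 - 460) - 397932) = -172836*(2*(-460)*(-973) - 397932) = -172836*(895160 - 397932) = -172836*497228 = -85938898608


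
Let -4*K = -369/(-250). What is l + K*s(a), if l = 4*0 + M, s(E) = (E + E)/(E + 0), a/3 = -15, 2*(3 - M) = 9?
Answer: -1119/500 ≈ -2.2380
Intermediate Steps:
M = -3/2 (M = 3 - 1/2*9 = 3 - 9/2 = -3/2 ≈ -1.5000)
a = -45 (a = 3*(-15) = -45)
K = -369/1000 (K = -(-369)/(4*(-250)) = -(-369)*(-1)/(4*250) = -1/4*369/250 = -369/1000 ≈ -0.36900)
s(E) = 2 (s(E) = (2*E)/E = 2)
l = -3/2 (l = 4*0 - 3/2 = 0 - 3/2 = -3/2 ≈ -1.5000)
l + K*s(a) = -3/2 - 369/1000*2 = -3/2 - 369/500 = -1119/500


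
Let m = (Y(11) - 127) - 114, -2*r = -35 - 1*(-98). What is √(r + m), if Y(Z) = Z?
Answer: I*√1046/2 ≈ 16.171*I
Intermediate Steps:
r = -63/2 (r = -(-35 - 1*(-98))/2 = -(-35 + 98)/2 = -½*63 = -63/2 ≈ -31.500)
m = -230 (m = (11 - 127) - 114 = -116 - 114 = -230)
√(r + m) = √(-63/2 - 230) = √(-523/2) = I*√1046/2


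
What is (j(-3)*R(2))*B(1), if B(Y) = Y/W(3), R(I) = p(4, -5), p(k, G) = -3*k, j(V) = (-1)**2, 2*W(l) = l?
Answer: -8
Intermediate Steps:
W(l) = l/2
j(V) = 1
R(I) = -12 (R(I) = -3*4 = -12)
B(Y) = 2*Y/3 (B(Y) = Y/(((1/2)*3)) = Y/(3/2) = Y*(2/3) = 2*Y/3)
(j(-3)*R(2))*B(1) = (1*(-12))*((2/3)*1) = -12*2/3 = -8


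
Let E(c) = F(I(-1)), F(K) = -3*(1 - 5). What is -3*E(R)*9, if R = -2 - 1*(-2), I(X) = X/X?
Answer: -324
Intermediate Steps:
I(X) = 1
R = 0 (R = -2 + 2 = 0)
F(K) = 12 (F(K) = -3*(-4) = 12)
E(c) = 12
-3*E(R)*9 = -3*12*9 = -36*9 = -324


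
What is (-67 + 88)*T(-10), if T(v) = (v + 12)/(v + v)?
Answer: -21/10 ≈ -2.1000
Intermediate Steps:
T(v) = (12 + v)/(2*v) (T(v) = (12 + v)/((2*v)) = (12 + v)*(1/(2*v)) = (12 + v)/(2*v))
(-67 + 88)*T(-10) = (-67 + 88)*((1/2)*(12 - 10)/(-10)) = 21*((1/2)*(-1/10)*2) = 21*(-1/10) = -21/10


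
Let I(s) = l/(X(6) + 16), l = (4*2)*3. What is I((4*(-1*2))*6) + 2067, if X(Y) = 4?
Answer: 10341/5 ≈ 2068.2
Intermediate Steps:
l = 24 (l = 8*3 = 24)
I(s) = 6/5 (I(s) = 24/(4 + 16) = 24/20 = (1/20)*24 = 6/5)
I((4*(-1*2))*6) + 2067 = 6/5 + 2067 = 10341/5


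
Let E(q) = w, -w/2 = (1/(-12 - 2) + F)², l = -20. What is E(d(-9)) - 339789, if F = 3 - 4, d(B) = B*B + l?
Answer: -33299547/98 ≈ -3.3979e+5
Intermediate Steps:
d(B) = -20 + B² (d(B) = B*B - 20 = B² - 20 = -20 + B²)
F = -1
w = -225/98 (w = -2*(1/(-12 - 2) - 1)² = -2*(1/(-14) - 1)² = -2*(-1/14 - 1)² = -2*(-15/14)² = -2*225/196 = -225/98 ≈ -2.2959)
E(q) = -225/98
E(d(-9)) - 339789 = -225/98 - 339789 = -33299547/98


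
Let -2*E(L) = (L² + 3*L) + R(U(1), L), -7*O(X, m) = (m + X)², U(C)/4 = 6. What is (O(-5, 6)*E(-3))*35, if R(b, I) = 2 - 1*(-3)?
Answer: 25/2 ≈ 12.500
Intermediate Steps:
U(C) = 24 (U(C) = 4*6 = 24)
O(X, m) = -(X + m)²/7 (O(X, m) = -(m + X)²/7 = -(X + m)²/7)
R(b, I) = 5 (R(b, I) = 2 + 3 = 5)
E(L) = -5/2 - 3*L/2 - L²/2 (E(L) = -((L² + 3*L) + 5)/2 = -(5 + L² + 3*L)/2 = -5/2 - 3*L/2 - L²/2)
(O(-5, 6)*E(-3))*35 = ((-(-5 + 6)²/7)*(-5/2 - 3/2*(-3) - ½*(-3)²))*35 = ((-⅐*1²)*(-5/2 + 9/2 - ½*9))*35 = ((-⅐*1)*(-5/2 + 9/2 - 9/2))*35 = -⅐*(-5/2)*35 = (5/14)*35 = 25/2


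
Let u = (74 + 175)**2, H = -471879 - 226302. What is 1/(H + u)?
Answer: -1/636180 ≈ -1.5719e-6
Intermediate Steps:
H = -698181
u = 62001 (u = 249**2 = 62001)
1/(H + u) = 1/(-698181 + 62001) = 1/(-636180) = -1/636180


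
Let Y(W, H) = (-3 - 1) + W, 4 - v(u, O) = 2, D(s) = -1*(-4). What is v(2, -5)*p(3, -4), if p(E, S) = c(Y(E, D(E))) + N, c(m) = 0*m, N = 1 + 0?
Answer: 2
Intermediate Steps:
D(s) = 4
v(u, O) = 2 (v(u, O) = 4 - 1*2 = 4 - 2 = 2)
Y(W, H) = -4 + W
N = 1
c(m) = 0
p(E, S) = 1 (p(E, S) = 0 + 1 = 1)
v(2, -5)*p(3, -4) = 2*1 = 2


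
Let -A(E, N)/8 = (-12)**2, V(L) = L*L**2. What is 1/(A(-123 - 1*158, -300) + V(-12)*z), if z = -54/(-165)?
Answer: -55/94464 ≈ -0.00058223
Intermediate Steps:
V(L) = L**3
z = 18/55 (z = -54*(-1/165) = 18/55 ≈ 0.32727)
A(E, N) = -1152 (A(E, N) = -8*(-12)**2 = -8*144 = -1152)
1/(A(-123 - 1*158, -300) + V(-12)*z) = 1/(-1152 + (-12)**3*(18/55)) = 1/(-1152 - 1728*18/55) = 1/(-1152 - 31104/55) = 1/(-94464/55) = -55/94464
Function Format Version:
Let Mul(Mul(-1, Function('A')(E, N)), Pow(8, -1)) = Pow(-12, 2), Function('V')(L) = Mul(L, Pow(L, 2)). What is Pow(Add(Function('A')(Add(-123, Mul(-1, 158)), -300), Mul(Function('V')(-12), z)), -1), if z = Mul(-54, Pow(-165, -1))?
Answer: Rational(-55, 94464) ≈ -0.00058223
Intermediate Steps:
Function('V')(L) = Pow(L, 3)
z = Rational(18, 55) (z = Mul(-54, Rational(-1, 165)) = Rational(18, 55) ≈ 0.32727)
Function('A')(E, N) = -1152 (Function('A')(E, N) = Mul(-8, Pow(-12, 2)) = Mul(-8, 144) = -1152)
Pow(Add(Function('A')(Add(-123, Mul(-1, 158)), -300), Mul(Function('V')(-12), z)), -1) = Pow(Add(-1152, Mul(Pow(-12, 3), Rational(18, 55))), -1) = Pow(Add(-1152, Mul(-1728, Rational(18, 55))), -1) = Pow(Add(-1152, Rational(-31104, 55)), -1) = Pow(Rational(-94464, 55), -1) = Rational(-55, 94464)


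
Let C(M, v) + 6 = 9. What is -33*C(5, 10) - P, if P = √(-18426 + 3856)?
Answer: -99 - I*√14570 ≈ -99.0 - 120.71*I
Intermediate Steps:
C(M, v) = 3 (C(M, v) = -6 + 9 = 3)
P = I*√14570 (P = √(-14570) = I*√14570 ≈ 120.71*I)
-33*C(5, 10) - P = -33*3 - I*√14570 = -99 - I*√14570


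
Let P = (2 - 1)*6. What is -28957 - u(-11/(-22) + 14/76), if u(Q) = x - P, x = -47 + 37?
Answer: -28941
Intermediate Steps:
P = 6 (P = 1*6 = 6)
x = -10
u(Q) = -16 (u(Q) = -10 - 1*6 = -10 - 6 = -16)
-28957 - u(-11/(-22) + 14/76) = -28957 - 1*(-16) = -28957 + 16 = -28941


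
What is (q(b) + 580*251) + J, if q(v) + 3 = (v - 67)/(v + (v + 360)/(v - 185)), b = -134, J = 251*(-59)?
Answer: 1873142205/14324 ≈ 1.3077e+5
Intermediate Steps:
J = -14809
q(v) = -3 + (-67 + v)/(v + (360 + v)/(-185 + v)) (q(v) = -3 + (v - 67)/(v + (v + 360)/(v - 185)) = -3 + (-67 + v)/(v + (360 + v)/(-185 + v)))
(q(b) + 580*251) + J = ((11315 - 2*(-134)² + 300*(-134))/(360 + (-134)² - 184*(-134)) + 580*251) - 14809 = ((11315 - 2*17956 - 40200)/(360 + 17956 + 24656) + 145580) - 14809 = ((11315 - 35912 - 40200)/42972 + 145580) - 14809 = ((1/42972)*(-64797) + 145580) - 14809 = (-21599/14324 + 145580) - 14809 = 2085266321/14324 - 14809 = 1873142205/14324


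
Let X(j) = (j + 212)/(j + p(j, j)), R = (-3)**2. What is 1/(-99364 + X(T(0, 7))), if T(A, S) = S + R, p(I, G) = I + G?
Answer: -4/397437 ≈ -1.0064e-5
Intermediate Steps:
R = 9
p(I, G) = G + I
T(A, S) = 9 + S (T(A, S) = S + 9 = 9 + S)
X(j) = (212 + j)/(3*j) (X(j) = (j + 212)/(j + (j + j)) = (212 + j)/(j + 2*j) = (212 + j)/((3*j)) = (212 + j)*(1/(3*j)) = (212 + j)/(3*j))
1/(-99364 + X(T(0, 7))) = 1/(-99364 + (212 + (9 + 7))/(3*(9 + 7))) = 1/(-99364 + (1/3)*(212 + 16)/16) = 1/(-99364 + (1/3)*(1/16)*228) = 1/(-99364 + 19/4) = 1/(-397437/4) = -4/397437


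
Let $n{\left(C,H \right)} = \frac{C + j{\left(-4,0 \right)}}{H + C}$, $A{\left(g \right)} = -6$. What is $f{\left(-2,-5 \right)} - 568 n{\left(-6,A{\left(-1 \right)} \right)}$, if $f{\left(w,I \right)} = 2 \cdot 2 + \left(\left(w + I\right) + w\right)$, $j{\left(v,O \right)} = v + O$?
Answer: $- \frac{1435}{3} \approx -478.33$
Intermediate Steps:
$j{\left(v,O \right)} = O + v$
$n{\left(C,H \right)} = \frac{-4 + C}{C + H}$ ($n{\left(C,H \right)} = \frac{C + \left(0 - 4\right)}{H + C} = \frac{C - 4}{C + H} = \frac{-4 + C}{C + H}$)
$f{\left(w,I \right)} = 4 + I + 2 w$ ($f{\left(w,I \right)} = 4 + \left(\left(I + w\right) + w\right) = 4 + \left(I + 2 w\right) = 4 + I + 2 w$)
$f{\left(-2,-5 \right)} - 568 n{\left(-6,A{\left(-1 \right)} \right)} = \left(4 - 5 + 2 \left(-2\right)\right) - 568 \frac{-4 - 6}{-6 - 6} = \left(4 - 5 - 4\right) - 568 \frac{1}{-12} \left(-10\right) = -5 - 568 \left(\left(- \frac{1}{12}\right) \left(-10\right)\right) = -5 - \frac{1420}{3} = - \frac{1435}{3}$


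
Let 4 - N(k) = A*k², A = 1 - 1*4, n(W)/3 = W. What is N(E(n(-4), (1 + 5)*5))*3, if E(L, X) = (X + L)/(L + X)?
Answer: 21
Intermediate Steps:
n(W) = 3*W
E(L, X) = 1 (E(L, X) = (L + X)/(L + X) = 1)
A = -3 (A = 1 - 4 = -3)
N(k) = 4 + 3*k² (N(k) = 4 - (-3)*k² = 4 + 3*k²)
N(E(n(-4), (1 + 5)*5))*3 = (4 + 3*1²)*3 = (4 + 3*1)*3 = (4 + 3)*3 = 7*3 = 21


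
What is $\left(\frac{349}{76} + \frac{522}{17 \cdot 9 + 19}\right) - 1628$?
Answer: $- \frac{5295379}{3268} \approx -1620.4$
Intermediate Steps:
$\left(\frac{349}{76} + \frac{522}{17 \cdot 9 + 19}\right) - 1628 = \left(349 \cdot \frac{1}{76} + \frac{522}{153 + 19}\right) - 1628 = \left(\frac{349}{76} + \frac{522}{172}\right) - 1628 = \left(\frac{349}{76} + 522 \cdot \frac{1}{172}\right) - 1628 = \left(\frac{349}{76} + \frac{261}{86}\right) - 1628 = \frac{24925}{3268} - 1628 = - \frac{5295379}{3268}$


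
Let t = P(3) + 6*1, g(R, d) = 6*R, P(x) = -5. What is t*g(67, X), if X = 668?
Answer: 402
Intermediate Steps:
t = 1 (t = -5 + 6*1 = -5 + 6 = 1)
t*g(67, X) = 1*(6*67) = 1*402 = 402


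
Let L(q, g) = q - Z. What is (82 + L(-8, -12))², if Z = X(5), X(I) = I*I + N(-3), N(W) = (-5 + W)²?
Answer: 225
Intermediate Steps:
X(I) = 64 + I² (X(I) = I*I + (-5 - 3)² = I² + (-8)² = I² + 64 = 64 + I²)
Z = 89 (Z = 64 + 5² = 64 + 25 = 89)
L(q, g) = -89 + q (L(q, g) = q - 1*89 = q - 89 = -89 + q)
(82 + L(-8, -12))² = (82 + (-89 - 8))² = (82 - 97)² = (-15)² = 225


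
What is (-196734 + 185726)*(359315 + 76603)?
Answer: -4798585344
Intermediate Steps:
(-196734 + 185726)*(359315 + 76603) = -11008*435918 = -4798585344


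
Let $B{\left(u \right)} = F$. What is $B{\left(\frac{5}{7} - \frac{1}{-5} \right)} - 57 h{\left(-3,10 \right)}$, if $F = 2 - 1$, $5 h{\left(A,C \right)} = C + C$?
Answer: $-227$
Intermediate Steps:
$h{\left(A,C \right)} = \frac{2 C}{5}$ ($h{\left(A,C \right)} = \frac{C + C}{5} = \frac{2 C}{5}$)
$F = 1$
$B{\left(u \right)} = 1$
$B{\left(\frac{5}{7} - \frac{1}{-5} \right)} - 57 h{\left(-3,10 \right)} = 1 - 57 \cdot \frac{2}{5} \cdot 10 = 1 - 228 = -227$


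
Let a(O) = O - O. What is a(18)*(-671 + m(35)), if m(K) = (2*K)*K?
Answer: 0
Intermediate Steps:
m(K) = 2*K**2
a(O) = 0
a(18)*(-671 + m(35)) = 0*(-671 + 2*35**2) = 0*(-671 + 2*1225) = 0*(-671 + 2450) = 0*1779 = 0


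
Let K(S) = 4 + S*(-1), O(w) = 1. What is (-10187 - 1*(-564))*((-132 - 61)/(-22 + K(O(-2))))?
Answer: -1857239/19 ≈ -97749.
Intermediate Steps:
K(S) = 4 - S
(-10187 - 1*(-564))*((-132 - 61)/(-22 + K(O(-2)))) = (-10187 - 1*(-564))*((-132 - 61)/(-22 + (4 - 1*1))) = (-10187 + 564)*(-193/(-22 + (4 - 1))) = -(-1857239)/(-22 + 3) = -(-1857239)/(-19) = -(-1857239)*(-1)/19 = -9623*193/19 = -1857239/19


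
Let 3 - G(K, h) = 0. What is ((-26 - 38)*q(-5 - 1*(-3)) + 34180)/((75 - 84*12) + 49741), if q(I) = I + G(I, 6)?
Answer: 8529/12202 ≈ 0.69898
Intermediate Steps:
G(K, h) = 3 (G(K, h) = 3 - 1*0 = 3 + 0 = 3)
q(I) = 3 + I (q(I) = I + 3 = 3 + I)
((-26 - 38)*q(-5 - 1*(-3)) + 34180)/((75 - 84*12) + 49741) = ((-26 - 38)*(3 + (-5 - 1*(-3))) + 34180)/((75 - 84*12) + 49741) = (-64*(3 + (-5 + 3)) + 34180)/((75 - 1008) + 49741) = (-64*(3 - 2) + 34180)/(-933 + 49741) = (-64*1 + 34180)/48808 = (-64 + 34180)*(1/48808) = 34116*(1/48808) = 8529/12202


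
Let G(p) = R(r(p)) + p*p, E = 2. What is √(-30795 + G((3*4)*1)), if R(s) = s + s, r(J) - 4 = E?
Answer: I*√30639 ≈ 175.04*I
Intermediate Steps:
r(J) = 6 (r(J) = 4 + 2 = 6)
R(s) = 2*s
G(p) = 12 + p² (G(p) = 2*6 + p*p = 12 + p²)
√(-30795 + G((3*4)*1)) = √(-30795 + (12 + ((3*4)*1)²)) = √(-30795 + (12 + (12*1)²)) = √(-30795 + (12 + 12²)) = √(-30795 + (12 + 144)) = √(-30795 + 156) = √(-30639) = I*√30639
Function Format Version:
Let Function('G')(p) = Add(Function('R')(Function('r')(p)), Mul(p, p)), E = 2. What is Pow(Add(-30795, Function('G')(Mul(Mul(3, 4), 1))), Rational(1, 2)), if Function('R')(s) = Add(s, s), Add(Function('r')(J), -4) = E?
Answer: Mul(I, Pow(30639, Rational(1, 2))) ≈ Mul(175.04, I)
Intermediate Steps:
Function('r')(J) = 6 (Function('r')(J) = Add(4, 2) = 6)
Function('R')(s) = Mul(2, s)
Function('G')(p) = Add(12, Pow(p, 2)) (Function('G')(p) = Add(Mul(2, 6), Mul(p, p)) = Add(12, Pow(p, 2)))
Pow(Add(-30795, Function('G')(Mul(Mul(3, 4), 1))), Rational(1, 2)) = Pow(Add(-30795, Add(12, Pow(Mul(Mul(3, 4), 1), 2))), Rational(1, 2)) = Pow(Add(-30795, Add(12, Pow(Mul(12, 1), 2))), Rational(1, 2)) = Pow(Add(-30795, Add(12, Pow(12, 2))), Rational(1, 2)) = Pow(Add(-30795, Add(12, 144)), Rational(1, 2)) = Pow(Add(-30795, 156), Rational(1, 2)) = Pow(-30639, Rational(1, 2)) = Mul(I, Pow(30639, Rational(1, 2)))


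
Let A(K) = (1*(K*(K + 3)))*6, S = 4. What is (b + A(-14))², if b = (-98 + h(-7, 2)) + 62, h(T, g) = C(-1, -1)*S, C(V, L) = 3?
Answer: 810000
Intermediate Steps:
h(T, g) = 12 (h(T, g) = 3*4 = 12)
A(K) = 6*K*(3 + K) (A(K) = (1*(K*(3 + K)))*6 = (K*(3 + K))*6 = 6*K*(3 + K))
b = -24 (b = (-98 + 12) + 62 = -86 + 62 = -24)
(b + A(-14))² = (-24 + 6*(-14)*(3 - 14))² = (-24 + 6*(-14)*(-11))² = (-24 + 924)² = 900² = 810000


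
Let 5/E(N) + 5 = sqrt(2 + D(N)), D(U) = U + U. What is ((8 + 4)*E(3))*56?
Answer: -16800/17 - 6720*sqrt(2)/17 ≈ -1547.3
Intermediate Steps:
D(U) = 2*U
E(N) = 5/(-5 + sqrt(2 + 2*N))
((8 + 4)*E(3))*56 = ((8 + 4)*(5/(-5 + sqrt(2)*sqrt(1 + 3))))*56 = (12*(5/(-5 + sqrt(2)*sqrt(4))))*56 = (12*(5/(-5 + sqrt(2)*2)))*56 = (12*(5/(-5 + 2*sqrt(2))))*56 = (60/(-5 + 2*sqrt(2)))*56 = 3360/(-5 + 2*sqrt(2))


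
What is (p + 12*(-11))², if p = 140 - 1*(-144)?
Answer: 23104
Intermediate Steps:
p = 284 (p = 140 + 144 = 284)
(p + 12*(-11))² = (284 + 12*(-11))² = (284 - 132)² = 152² = 23104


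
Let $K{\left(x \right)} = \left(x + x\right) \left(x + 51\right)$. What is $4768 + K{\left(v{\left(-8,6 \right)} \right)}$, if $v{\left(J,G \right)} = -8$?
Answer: $4080$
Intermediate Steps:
$K{\left(x \right)} = 2 x \left(51 + x\right)$
$4768 + K{\left(v{\left(-8,6 \right)} \right)} = 4768 + 2 \left(-8\right) \left(51 - 8\right) = 4768 + 2 \left(-8\right) 43 = 4768 - 688 = 4080$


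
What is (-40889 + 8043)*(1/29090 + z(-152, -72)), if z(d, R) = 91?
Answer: -43474817793/14545 ≈ -2.9890e+6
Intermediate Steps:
(-40889 + 8043)*(1/29090 + z(-152, -72)) = (-40889 + 8043)*(1/29090 + 91) = -32846*(1/29090 + 91) = -32846*2647191/29090 = -43474817793/14545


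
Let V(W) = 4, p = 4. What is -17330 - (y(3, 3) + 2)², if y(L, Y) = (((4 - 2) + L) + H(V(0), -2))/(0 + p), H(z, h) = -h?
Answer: -277505/16 ≈ -17344.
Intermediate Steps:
y(L, Y) = 1 + L/4 (y(L, Y) = (((4 - 2) + L) - 1*(-2))/(0 + 4) = ((2 + L) + 2)/4 = (4 + L)*(¼) = 1 + L/4)
-17330 - (y(3, 3) + 2)² = -17330 - ((1 + (¼)*3) + 2)² = -17330 - ((1 + ¾) + 2)² = -17330 - (7/4 + 2)² = -17330 - (15/4)² = -17330 - 1*225/16 = -17330 - 225/16 = -277505/16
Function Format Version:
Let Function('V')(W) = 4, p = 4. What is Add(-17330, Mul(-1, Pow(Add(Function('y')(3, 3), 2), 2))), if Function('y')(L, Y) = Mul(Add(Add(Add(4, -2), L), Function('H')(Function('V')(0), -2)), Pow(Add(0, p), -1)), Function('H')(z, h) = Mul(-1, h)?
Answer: Rational(-277505, 16) ≈ -17344.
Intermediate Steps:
Function('y')(L, Y) = Add(1, Mul(Rational(1, 4), L)) (Function('y')(L, Y) = Mul(Add(Add(Add(4, -2), L), Mul(-1, -2)), Pow(Add(0, 4), -1)) = Mul(Add(Add(2, L), 2), Pow(4, -1)) = Mul(Add(4, L), Rational(1, 4)) = Add(1, Mul(Rational(1, 4), L)))
Add(-17330, Mul(-1, Pow(Add(Function('y')(3, 3), 2), 2))) = Add(-17330, Mul(-1, Pow(Add(Add(1, Mul(Rational(1, 4), 3)), 2), 2))) = Add(-17330, Mul(-1, Pow(Add(Add(1, Rational(3, 4)), 2), 2))) = Add(-17330, Mul(-1, Pow(Add(Rational(7, 4), 2), 2))) = Add(-17330, Mul(-1, Pow(Rational(15, 4), 2))) = Add(-17330, Mul(-1, Rational(225, 16))) = Add(-17330, Rational(-225, 16)) = Rational(-277505, 16)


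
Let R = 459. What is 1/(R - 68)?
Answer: 1/391 ≈ 0.0025575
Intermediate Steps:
1/(R - 68) = 1/(459 - 68) = 1/391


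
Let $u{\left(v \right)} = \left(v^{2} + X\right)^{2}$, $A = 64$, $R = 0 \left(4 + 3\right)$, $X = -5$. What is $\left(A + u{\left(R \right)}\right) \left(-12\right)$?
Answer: $-1068$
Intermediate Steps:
$R = 0$ ($R = 0 \cdot 7 = 0$)
$u{\left(v \right)} = \left(-5 + v^{2}\right)^{2}$ ($u{\left(v \right)} = \left(v^{2} - 5\right)^{2} = \left(-5 + v^{2}\right)^{2}$)
$\left(A + u{\left(R \right)}\right) \left(-12\right) = \left(64 + \left(-5 + 0^{2}\right)^{2}\right) \left(-12\right) = \left(64 + \left(-5 + 0\right)^{2}\right) \left(-12\right) = \left(64 + \left(-5\right)^{2}\right) \left(-12\right) = \left(64 + 25\right) \left(-12\right) = 89 \left(-12\right) = -1068$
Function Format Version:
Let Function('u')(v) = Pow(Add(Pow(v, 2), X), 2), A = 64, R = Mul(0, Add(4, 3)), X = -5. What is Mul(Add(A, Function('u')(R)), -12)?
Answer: -1068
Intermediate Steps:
R = 0 (R = Mul(0, 7) = 0)
Function('u')(v) = Pow(Add(-5, Pow(v, 2)), 2) (Function('u')(v) = Pow(Add(Pow(v, 2), -5), 2) = Pow(Add(-5, Pow(v, 2)), 2))
Mul(Add(A, Function('u')(R)), -12) = Mul(Add(64, Pow(Add(-5, Pow(0, 2)), 2)), -12) = Mul(Add(64, Pow(Add(-5, 0), 2)), -12) = Mul(Add(64, Pow(-5, 2)), -12) = Mul(Add(64, 25), -12) = Mul(89, -12) = -1068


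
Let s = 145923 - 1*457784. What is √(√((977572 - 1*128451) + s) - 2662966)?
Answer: √(-2662966 + 2*√134315) ≈ 1631.6*I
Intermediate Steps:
s = -311861 (s = 145923 - 457784 = -311861)
√(√((977572 - 1*128451) + s) - 2662966) = √(√((977572 - 1*128451) - 311861) - 2662966) = √(√((977572 - 128451) - 311861) - 2662966) = √(√(849121 - 311861) - 2662966) = √(√537260 - 2662966) = √(2*√134315 - 2662966) = √(-2662966 + 2*√134315)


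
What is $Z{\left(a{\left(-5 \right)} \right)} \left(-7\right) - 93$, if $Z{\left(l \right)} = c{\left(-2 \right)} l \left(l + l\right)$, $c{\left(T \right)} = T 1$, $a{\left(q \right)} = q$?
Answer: $607$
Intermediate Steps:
$c{\left(T \right)} = T$
$Z{\left(l \right)} = - 4 l^{2}$ ($Z{\left(l \right)} = - 2 l \left(l + l\right) = - 2 l 2 l = - 4 l^{2}$)
$Z{\left(a{\left(-5 \right)} \right)} \left(-7\right) - 93 = - 4 \left(-5\right)^{2} \left(-7\right) - 93 = \left(-4\right) 25 \left(-7\right) - 93 = \left(-100\right) \left(-7\right) - 93 = 700 - 93 = 607$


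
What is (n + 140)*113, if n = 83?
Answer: 25199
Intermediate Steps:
(n + 140)*113 = (83 + 140)*113 = 223*113 = 25199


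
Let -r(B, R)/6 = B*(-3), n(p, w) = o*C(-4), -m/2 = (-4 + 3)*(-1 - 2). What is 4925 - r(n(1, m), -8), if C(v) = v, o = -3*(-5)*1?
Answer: 6005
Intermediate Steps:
m = -6 (m = -2*(-4 + 3)*(-1 - 2) = -(-2)*(-3) = -2*3 = -6)
o = 15 (o = 15*1 = 15)
n(p, w) = -60 (n(p, w) = 15*(-4) = -60)
r(B, R) = 18*B (r(B, R) = -6*B*(-3) = -(-18)*B = 18*B)
4925 - r(n(1, m), -8) = 4925 - 18*(-60) = 4925 - 1*(-1080) = 4925 + 1080 = 6005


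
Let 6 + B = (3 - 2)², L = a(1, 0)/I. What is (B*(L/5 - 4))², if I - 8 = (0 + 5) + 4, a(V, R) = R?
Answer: 400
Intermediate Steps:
I = 17 (I = 8 + ((0 + 5) + 4) = 8 + (5 + 4) = 8 + 9 = 17)
L = 0 (L = 0/17 = 0*(1/17) = 0)
B = -5 (B = -6 + (3 - 2)² = -6 + 1² = -6 + 1 = -5)
(B*(L/5 - 4))² = (-5*(0/5 - 4))² = (-5*(0*(⅕) - 4))² = (-5*(0 - 4))² = (-5*(-4))² = 20² = 400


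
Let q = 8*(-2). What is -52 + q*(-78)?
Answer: 1196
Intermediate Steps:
q = -16
-52 + q*(-78) = -52 - 16*(-78) = -52 + 1248 = 1196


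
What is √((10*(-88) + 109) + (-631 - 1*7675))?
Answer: I*√9077 ≈ 95.273*I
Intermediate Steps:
√((10*(-88) + 109) + (-631 - 1*7675)) = √((-880 + 109) + (-631 - 7675)) = √(-771 - 8306) = √(-9077) = I*√9077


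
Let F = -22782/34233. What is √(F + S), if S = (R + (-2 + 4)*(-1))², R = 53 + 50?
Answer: √1328194949987/11411 ≈ 101.00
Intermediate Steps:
R = 103
F = -7594/11411 (F = -22782*1/34233 = -7594/11411 ≈ -0.66550)
S = 10201 (S = (103 + (-2 + 4)*(-1))² = (103 + 2*(-1))² = (103 - 2)² = 101² = 10201)
√(F + S) = √(-7594/11411 + 10201) = √(116396017/11411) = √1328194949987/11411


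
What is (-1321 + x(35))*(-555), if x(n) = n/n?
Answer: 732600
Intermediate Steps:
x(n) = 1
(-1321 + x(35))*(-555) = (-1321 + 1)*(-555) = -1320*(-555) = 732600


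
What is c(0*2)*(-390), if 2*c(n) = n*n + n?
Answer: 0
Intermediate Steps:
c(n) = n/2 + n**2/2 (c(n) = (n*n + n)/2 = (n**2 + n)/2 = (n + n**2)/2 = n/2 + n**2/2)
c(0*2)*(-390) = ((0*2)*(1 + 0*2)/2)*(-390) = ((1/2)*0*(1 + 0))*(-390) = ((1/2)*0*1)*(-390) = 0*(-390) = 0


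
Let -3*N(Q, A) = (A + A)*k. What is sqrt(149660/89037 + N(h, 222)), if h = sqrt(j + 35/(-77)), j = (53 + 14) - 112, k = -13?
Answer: 4*sqrt(106013912329)/29679 ≈ 43.883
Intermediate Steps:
j = -45 (j = 67 - 112 = -45)
h = 10*I*sqrt(55)/11 (h = sqrt(-45 + 35/(-77)) = sqrt(-45 + 35*(-1/77)) = sqrt(-45 - 5/11) = sqrt(-500/11) = 10*I*sqrt(55)/11 ≈ 6.742*I)
N(Q, A) = 26*A/3 (N(Q, A) = -(A + A)*(-13)/3 = -2*A*(-13)/3 = -(-26)*A/3 = 26*A/3)
sqrt(149660/89037 + N(h, 222)) = sqrt(149660/89037 + (26/3)*222) = sqrt(149660*(1/89037) + 1924) = sqrt(149660/89037 + 1924) = sqrt(171456848/89037) = 4*sqrt(106013912329)/29679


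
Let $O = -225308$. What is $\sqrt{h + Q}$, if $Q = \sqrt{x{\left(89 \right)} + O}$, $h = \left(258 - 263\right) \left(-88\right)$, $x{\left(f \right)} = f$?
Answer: $\sqrt{440 + i \sqrt{225219}} \approx 23.315 + 10.177 i$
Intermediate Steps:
$h = 440$ ($h = \left(-5\right) \left(-88\right) = 440$)
$Q = i \sqrt{225219}$ ($Q = \sqrt{89 - 225308} = \sqrt{-225219} = i \sqrt{225219} \approx 474.57 i$)
$\sqrt{h + Q} = \sqrt{440 + i \sqrt{225219}}$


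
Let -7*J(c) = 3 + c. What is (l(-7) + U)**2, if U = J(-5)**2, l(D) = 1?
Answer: 2809/2401 ≈ 1.1699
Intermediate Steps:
J(c) = -3/7 - c/7 (J(c) = -(3 + c)/7 = -3/7 - c/7)
U = 4/49 (U = (-3/7 - 1/7*(-5))**2 = (-3/7 + 5/7)**2 = (2/7)**2 = 4/49 ≈ 0.081633)
(l(-7) + U)**2 = (1 + 4/49)**2 = (53/49)**2 = 2809/2401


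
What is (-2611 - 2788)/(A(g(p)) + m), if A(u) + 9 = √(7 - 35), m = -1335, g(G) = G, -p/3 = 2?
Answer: 259152/64513 + 5399*I*√7/903182 ≈ 4.0171 + 0.015816*I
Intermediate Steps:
p = -6 (p = -3*2 = -6)
A(u) = -9 + 2*I*√7 (A(u) = -9 + √(7 - 35) = -9 + √(-28) = -9 + 2*I*√7)
(-2611 - 2788)/(A(g(p)) + m) = (-2611 - 2788)/((-9 + 2*I*√7) - 1335) = -5399/(-1344 + 2*I*√7)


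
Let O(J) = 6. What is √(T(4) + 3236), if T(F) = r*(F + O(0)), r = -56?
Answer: 2*√669 ≈ 51.730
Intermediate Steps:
T(F) = -336 - 56*F (T(F) = -56*(F + 6) = -56*(6 + F) = -336 - 56*F)
√(T(4) + 3236) = √((-336 - 56*4) + 3236) = √((-336 - 224) + 3236) = √(-560 + 3236) = √2676 = 2*√669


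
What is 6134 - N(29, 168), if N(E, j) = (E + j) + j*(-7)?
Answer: 7113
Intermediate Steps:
N(E, j) = E - 6*j (N(E, j) = (E + j) - 7*j = E - 6*j)
6134 - N(29, 168) = 6134 - (29 - 6*168) = 6134 - (29 - 1008) = 6134 - 1*(-979) = 6134 + 979 = 7113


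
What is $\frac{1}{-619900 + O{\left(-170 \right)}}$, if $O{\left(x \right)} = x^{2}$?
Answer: $- \frac{1}{591000} \approx -1.692 \cdot 10^{-6}$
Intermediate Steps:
$\frac{1}{-619900 + O{\left(-170 \right)}} = \frac{1}{-619900 + \left(-170\right)^{2}} = \frac{1}{-619900 + 28900} = \frac{1}{-591000} = - \frac{1}{591000}$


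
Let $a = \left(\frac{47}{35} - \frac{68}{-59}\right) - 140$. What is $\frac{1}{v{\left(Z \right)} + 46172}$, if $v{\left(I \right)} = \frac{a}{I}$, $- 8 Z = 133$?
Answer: $\frac{274645}{12683180516} \approx 2.1654 \cdot 10^{-5}$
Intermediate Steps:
$a = - \frac{283947}{2065}$ ($a = \left(47 \cdot \frac{1}{35} - - \frac{68}{59}\right) - 140 = \left(\frac{47}{35} + \frac{68}{59}\right) - 140 = \frac{5153}{2065} - 140 = - \frac{283947}{2065} \approx -137.5$)
$Z = - \frac{133}{8}$ ($Z = \left(- \frac{1}{8}\right) 133 = - \frac{133}{8} \approx -16.625$)
$v{\left(I \right)} = - \frac{283947}{2065 I}$
$\frac{1}{v{\left(Z \right)} + 46172} = \frac{1}{- \frac{283947}{2065 \left(- \frac{133}{8}\right)} + 46172} = \frac{1}{\left(- \frac{283947}{2065}\right) \left(- \frac{8}{133}\right) + 46172} = \frac{1}{\frac{2271576}{274645} + 46172} = \frac{1}{\frac{12683180516}{274645}} = \frac{274645}{12683180516}$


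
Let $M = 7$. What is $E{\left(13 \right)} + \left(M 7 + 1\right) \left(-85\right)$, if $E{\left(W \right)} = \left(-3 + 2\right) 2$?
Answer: $-4252$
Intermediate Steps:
$E{\left(W \right)} = -2$ ($E{\left(W \right)} = \left(-1\right) 2 = -2$)
$E{\left(13 \right)} + \left(M 7 + 1\right) \left(-85\right) = -2 + \left(7 \cdot 7 + 1\right) \left(-85\right) = -2 + \left(49 + 1\right) \left(-85\right) = -2 + 50 \left(-85\right) = -2 - 4250 = -4252$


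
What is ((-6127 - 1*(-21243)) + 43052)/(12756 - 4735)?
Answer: 58168/8021 ≈ 7.2520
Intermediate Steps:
((-6127 - 1*(-21243)) + 43052)/(12756 - 4735) = ((-6127 + 21243) + 43052)/8021 = (15116 + 43052)*(1/8021) = 58168*(1/8021) = 58168/8021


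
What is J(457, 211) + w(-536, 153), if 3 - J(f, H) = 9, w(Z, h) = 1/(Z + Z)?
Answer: -6433/1072 ≈ -6.0009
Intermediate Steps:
w(Z, h) = 1/(2*Z)
J(f, H) = -6 (J(f, H) = 3 - 1*9 = 3 - 9 = -6)
J(457, 211) + w(-536, 153) = -6 + (½)/(-536) = -6 + (½)*(-1/536) = -6 - 1/1072 = -6433/1072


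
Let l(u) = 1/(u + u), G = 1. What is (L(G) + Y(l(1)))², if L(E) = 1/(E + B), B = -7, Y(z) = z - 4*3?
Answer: 1225/9 ≈ 136.11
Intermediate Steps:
l(u) = 1/(2*u)
Y(z) = -12 + z (Y(z) = z - 12 = -12 + z)
L(E) = 1/(-7 + E) (L(E) = 1/(E - 7) = 1/(-7 + E))
(L(G) + Y(l(1)))² = (1/(-7 + 1) + (-12 + (½)/1))² = (1/(-6) + (-12 + (½)*1))² = (-⅙ + (-12 + ½))² = (-⅙ - 23/2)² = (-35/3)² = 1225/9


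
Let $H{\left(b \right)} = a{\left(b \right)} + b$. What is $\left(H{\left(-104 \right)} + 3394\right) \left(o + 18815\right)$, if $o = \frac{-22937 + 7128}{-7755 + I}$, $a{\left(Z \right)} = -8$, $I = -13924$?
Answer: $\frac{1338748128708}{21679} \approx 6.1753 \cdot 10^{7}$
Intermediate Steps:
$H{\left(b \right)} = -8 + b$
$o = \frac{15809}{21679}$ ($o = \frac{-22937 + 7128}{-7755 - 13924} = - \frac{15809}{-21679} = \left(-15809\right) \left(- \frac{1}{21679}\right) = \frac{15809}{21679} \approx 0.72923$)
$\left(H{\left(-104 \right)} + 3394\right) \left(o + 18815\right) = \left(\left(-8 - 104\right) + 3394\right) \left(\frac{15809}{21679} + 18815\right) = \left(-112 + 3394\right) \frac{407906194}{21679} = 3282 \cdot \frac{407906194}{21679} = \frac{1338748128708}{21679}$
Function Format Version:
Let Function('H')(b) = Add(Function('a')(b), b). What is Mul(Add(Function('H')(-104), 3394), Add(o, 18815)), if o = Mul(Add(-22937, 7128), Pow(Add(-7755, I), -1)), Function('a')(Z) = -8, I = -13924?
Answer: Rational(1338748128708, 21679) ≈ 6.1753e+7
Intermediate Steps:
Function('H')(b) = Add(-8, b)
o = Rational(15809, 21679) (o = Mul(Add(-22937, 7128), Pow(Add(-7755, -13924), -1)) = Mul(-15809, Pow(-21679, -1)) = Mul(-15809, Rational(-1, 21679)) = Rational(15809, 21679) ≈ 0.72923)
Mul(Add(Function('H')(-104), 3394), Add(o, 18815)) = Mul(Add(Add(-8, -104), 3394), Add(Rational(15809, 21679), 18815)) = Mul(Add(-112, 3394), Rational(407906194, 21679)) = Mul(3282, Rational(407906194, 21679)) = Rational(1338748128708, 21679)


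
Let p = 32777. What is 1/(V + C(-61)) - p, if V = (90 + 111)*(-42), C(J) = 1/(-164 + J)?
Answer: -62258305652/1899451 ≈ -32777.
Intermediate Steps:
V = -8442 (V = 201*(-42) = -8442)
1/(V + C(-61)) - p = 1/(-8442 + 1/(-164 - 61)) - 1*32777 = 1/(-8442 + 1/(-225)) - 32777 = 1/(-8442 - 1/225) - 32777 = 1/(-1899451/225) - 32777 = -225/1899451 - 32777 = -62258305652/1899451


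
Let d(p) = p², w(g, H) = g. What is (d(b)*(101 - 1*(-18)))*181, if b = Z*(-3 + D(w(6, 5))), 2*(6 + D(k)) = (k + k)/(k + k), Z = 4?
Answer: 24899084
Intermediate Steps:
D(k) = -11/2 (D(k) = -6 + ((k + k)/(k + k))/2 = -6 + ((2*k)/((2*k)))/2 = -6 + ((2*k)*(1/(2*k)))/2 = -6 + (½)*1 = -6 + ½ = -11/2)
b = -34 (b = 4*(-3 - 11/2) = 4*(-17/2) = -34)
(d(b)*(101 - 1*(-18)))*181 = ((-34)²*(101 - 1*(-18)))*181 = (1156*(101 + 18))*181 = (1156*119)*181 = 137564*181 = 24899084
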